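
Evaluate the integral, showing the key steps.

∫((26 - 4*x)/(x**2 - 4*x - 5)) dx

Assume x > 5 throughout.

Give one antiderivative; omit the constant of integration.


Step 1. Decompose ∫((26 - 4*x)/(x**2 - 4*x - 5)) dx by partial fractions, (26 - 4*x)/(x**2 - 4*x - 5) = -5/(x + 1) + 1/(x - 5): now ∫(1/(x - 5)) dx + ∫(-5/(x + 1)) dx.
Step 2. Evaluate the standard form [assuming x > 5]: now log(x - 5) + ∫(-5/(x + 1)) dx.
Step 3. Evaluate the standard form [assuming x > -1]: now log(x - 5) - 5*log(x + 1).
Answer: log(x - 5) - 5*log(x + 1).


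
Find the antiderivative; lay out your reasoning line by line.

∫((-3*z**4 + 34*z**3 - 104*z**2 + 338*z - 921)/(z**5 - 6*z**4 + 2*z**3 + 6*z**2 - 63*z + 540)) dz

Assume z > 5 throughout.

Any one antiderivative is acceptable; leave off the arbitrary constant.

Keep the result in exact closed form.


Step 1. Decompose ∫((-3*z**4 + 34*z**3 - 104*z**2 + 338*z - 921)/(z**5 - 6*z**4 + 2*z**3 + 6*z**2 - 63*z + 540)) dz by partial fractions, (-3*z**4 + 34*z**3 - 104*z**2 + 338*z - 921)/(z**5 - 6*z**4 + 2*z**3 + 6*z**2 - 63*z + 540) = -2/(z**2 + 9) - 4/(z + 3) - 1/(z - 4) + 2/(z - 5): now ∫(2/(z - 5)) dz + ∫(-1/(z - 4)) dz + ∫(-4/(z + 3)) dz + ∫(-2/(z**2 + 9)) dz.
Step 2. Evaluate the standard form [assuming z > 4]: now -log(z - 4) + ∫(2/(z - 5)) dz + ∫(-4/(z + 3)) dz + ∫(-2/(z**2 + 9)) dz.
Step 3. Evaluate the standard form [assuming z > -3]: now -log(z - 4) - 4*log(z + 3) + ∫(2/(z - 5)) dz + ∫(-2/(z**2 + 9)) dz.
Step 4. Evaluate the standard form [assuming z > 5]: now 2*log(z - 5) - log(z - 4) - 4*log(z + 3) + ∫(-2/(z**2 + 9)) dz.
Step 5. Evaluate the standard form: now 2*log(z - 5) - log(z - 4) - 4*log(z + 3) - 2*atan(z/3)/3.
Answer: 2*log(z - 5) - log(z - 4) - 4*log(z + 3) - 2*atan(z/3)/3.


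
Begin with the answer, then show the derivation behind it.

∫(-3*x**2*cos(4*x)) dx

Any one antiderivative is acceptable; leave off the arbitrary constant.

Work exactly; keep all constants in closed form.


The answer is -3*x**2*sin(4*x)/4 - 3*x*cos(4*x)/8 + 3*sin(4*x)/32.
Step 1. Integrate ∫(-3*x**2*cos(4*x)) dx by parts with u = x**2, dv = (-3*cos(4*x)) dx, so v = -3*sin(4*x)/4: now -3*x**2*sin(4*x)/4 + ∫(3*x*sin(4*x)/2) dx.
Step 2. Integrate ∫(3*x*sin(4*x)/2) dx by parts with u = x, dv = (3*sin(4*x)/2) dx, so v = -3*cos(4*x)/8: now -3*x**2*sin(4*x)/4 - 3*x*cos(4*x)/8 + ∫(3*cos(4*x)/8) dx.
Step 3. Evaluate the standard form: now -3*x**2*sin(4*x)/4 - 3*x*cos(4*x)/8 + 3*sin(4*x)/32.
Answer: -3*x**2*sin(4*x)/4 - 3*x*cos(4*x)/8 + 3*sin(4*x)/32.


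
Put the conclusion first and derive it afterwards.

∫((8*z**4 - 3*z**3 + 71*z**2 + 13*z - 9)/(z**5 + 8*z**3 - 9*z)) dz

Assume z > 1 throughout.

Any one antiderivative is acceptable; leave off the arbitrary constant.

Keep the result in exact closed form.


The answer is log(z) + 4*log(z - 1) + 3*log(z + 1) - 4*atan(z/3)/3.
Step 1. Decompose ∫((8*z**4 - 3*z**3 + 71*z**2 + 13*z - 9)/(z**5 + 8*z**3 - 9*z)) dz by partial fractions, (8*z**4 - 3*z**3 + 71*z**2 + 13*z - 9)/(z**5 + 8*z**3 - 9*z) = -4/(z**2 + 9) + 3/(z + 1) + 4/(z - 1) + 1/z: now ∫(1/z) dz + ∫(4/(z - 1)) dz + ∫(3/(z + 1)) dz + ∫(-4/(z**2 + 9)) dz.
Step 2. Evaluate the standard form [assuming z > 1]: now 4*log(z - 1) + ∫(1/z) dz + ∫(3/(z + 1)) dz + ∫(-4/(z**2 + 9)) dz.
Step 3. Evaluate the standard form [assuming z > 0]: now log(z) + 4*log(z - 1) + ∫(3/(z + 1)) dz + ∫(-4/(z**2 + 9)) dz.
Step 4. Evaluate the standard form [assuming z > -1]: now log(z) + 4*log(z - 1) + 3*log(z + 1) + ∫(-4/(z**2 + 9)) dz.
Step 5. Evaluate the standard form: now log(z) + 4*log(z - 1) + 3*log(z + 1) - 4*atan(z/3)/3.
Answer: log(z) + 4*log(z - 1) + 3*log(z + 1) - 4*atan(z/3)/3.


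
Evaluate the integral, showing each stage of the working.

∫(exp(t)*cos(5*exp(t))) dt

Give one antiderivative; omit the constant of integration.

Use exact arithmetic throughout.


Step 1. Substitute u = exp(t), turning ∫(exp(t)*cos(5*exp(t))) dt into ∫(cos(5*u)) du: now ∫(cos(5*u)) du.
Step 2. Evaluate the standard form: now sin(5*u)/5.
Step 3. Substitute back u = exp(t): now sin(5*exp(t))/5.
Answer: sin(5*exp(t))/5.


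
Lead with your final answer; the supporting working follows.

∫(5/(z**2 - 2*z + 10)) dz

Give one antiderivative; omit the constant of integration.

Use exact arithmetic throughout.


The answer is 5*atan(z/3 - 1/3)/3.
Step 1. Substitute u = 1 - z, turning ∫(5/(z**2 - 2*z + 10)) dz into ∫(-5/(u**2 + 9)) du: now ∫(-5/(u**2 + 9)) du.
Step 2. Evaluate the standard form: now -5*atan(u/3)/3.
Step 3. Substitute back u = 1 - z: now 5*atan(z/3 - 1/3)/3.
Answer: 5*atan(z/3 - 1/3)/3.


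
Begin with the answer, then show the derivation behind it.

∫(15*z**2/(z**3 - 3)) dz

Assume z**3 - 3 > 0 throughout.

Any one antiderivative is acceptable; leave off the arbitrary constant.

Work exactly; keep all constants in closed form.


The answer is 5*log(z**3 - 3).
Step 1. Substitute u = z**3 - 3, turning ∫(15*z**2/(z**3 - 3)) dz into ∫(5/u) du: now ∫(5/u) du.
Step 2. Evaluate the standard form [assuming u > 0]: now 5*log(u).
Step 3. Substitute back u = z**3 - 3: now 5*log(z**3 - 3).
Answer: 5*log(z**3 - 3).


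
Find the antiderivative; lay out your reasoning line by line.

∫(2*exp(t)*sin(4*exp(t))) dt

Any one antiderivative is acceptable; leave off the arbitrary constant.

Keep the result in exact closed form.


Step 1. Substitute u = exp(t), turning ∫(2*exp(t)*sin(4*exp(t))) dt into ∫(2*sin(4*u)) du: now ∫(2*sin(4*u)) du.
Step 2. Evaluate the standard form: now -cos(4*u)/2.
Step 3. Substitute back u = exp(t): now -cos(4*exp(t))/2.
Answer: -cos(4*exp(t))/2.


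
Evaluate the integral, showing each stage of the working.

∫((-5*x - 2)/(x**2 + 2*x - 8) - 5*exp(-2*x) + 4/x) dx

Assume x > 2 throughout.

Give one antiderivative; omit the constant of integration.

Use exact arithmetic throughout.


Step 1. Rewrite: now ∫(4/x) dx + ∫((-5*x - 2)/(x**2 + 2*x - 8)) dx + ∫(-5*exp(-2*x)) dx.
Step 2. Decompose ∫((-5*x - 2)/(x**2 + 2*x - 8)) dx by partial fractions, (-5*x - 2)/(x**2 + 2*x - 8) = -3/(x + 4) - 2/(x - 2): now ∫(4/x) dx + ∫(-2/(x - 2)) dx + ∫(-3/(x + 4)) dx + ∫(-5*exp(-2*x)) dx.
Step 3. Evaluate the standard form [assuming x > -4]: now -3*log(x + 4) + ∫(4/x) dx + ∫(-2/(x - 2)) dx + ∫(-5*exp(-2*x)) dx.
Step 4. Evaluate the standard form [assuming x > 2]: now -2*log(x - 2) - 3*log(x + 4) + ∫(4/x) dx + ∫(-5*exp(-2*x)) dx.
Step 5. Evaluate the standard form: now -2*log(x - 2) - 3*log(x + 4) + ∫(4/x) dx + 5*exp(-2*x)/2.
Step 6. Evaluate the standard form [assuming x > 0]: now 4*log(x) - 2*log(x - 2) - 3*log(x + 4) + 5*exp(-2*x)/2.
Answer: 4*log(x) - 2*log(x - 2) - 3*log(x + 4) + 5*exp(-2*x)/2.


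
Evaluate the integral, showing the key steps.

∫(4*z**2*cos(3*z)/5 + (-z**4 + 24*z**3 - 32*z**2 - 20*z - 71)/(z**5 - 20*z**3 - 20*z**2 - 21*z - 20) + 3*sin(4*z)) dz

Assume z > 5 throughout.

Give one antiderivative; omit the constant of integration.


Step 1. Rewrite: now ∫(4*z**2*cos(3*z)/5) dz + ∫((-z**4 + 24*z**3 - 32*z**2 - 20*z - 71)/(z**5 - 20*z**3 - 20*z**2 - 21*z - 20)) dz + ∫(3*sin(4*z)) dz.
Step 2. Decompose ∫((-z**4 + 24*z**3 - 32*z**2 - 20*z - 71)/(z**5 - 20*z**3 - 20*z**2 - 21*z - 20)) dz by partial fractions, (-z**4 + 24*z**3 - 32*z**2 - 20*z - 71)/(z**5 - 20*z**3 - 20*z**2 - 21*z - 20) = 2/(z**2 + 1) - 5/(z + 4) + 3/(z + 1) + 1/(z - 5): now ∫(4*z**2*cos(3*z)/5) dz + ∫(1/(z - 5)) dz + ∫(3/(z + 1)) dz + ∫(-5/(z + 4)) dz + ∫(2/(z**2 + 1)) dz + ∫(3*sin(4*z)) dz.
Step 3. Evaluate the standard form [assuming z > -4]: now -5*log(z + 4) + ∫(4*z**2*cos(3*z)/5) dz + ∫(1/(z - 5)) dz + ∫(3/(z + 1)) dz + ∫(2/(z**2 + 1)) dz + ∫(3*sin(4*z)) dz.
Step 4. Evaluate the standard form [assuming z > 5]: now log(z - 5) - 5*log(z + 4) + ∫(4*z**2*cos(3*z)/5) dz + ∫(3/(z + 1)) dz + ∫(2/(z**2 + 1)) dz + ∫(3*sin(4*z)) dz.
Step 5. Evaluate the standard form [assuming z > -1]: now log(z - 5) + 3*log(z + 1) - 5*log(z + 4) + ∫(4*z**2*cos(3*z)/5) dz + ∫(2/(z**2 + 1)) dz + ∫(3*sin(4*z)) dz.
Step 6. Evaluate the standard form: now log(z - 5) + 3*log(z + 1) - 5*log(z + 4) + 2*atan(z) + ∫(4*z**2*cos(3*z)/5) dz + ∫(3*sin(4*z)) dz.
Step 7. Integrate ∫(4*z**2*cos(3*z)/5) dz by parts with u = z**2, dv = (4*cos(3*z)/5) dz, so v = 4*sin(3*z)/15: now 4*z**2*sin(3*z)/15 + log(z - 5) + 3*log(z + 1) - 5*log(z + 4) + 2*atan(z) + ∫(-8*z*sin(3*z)/15) dz + ∫(3*sin(4*z)) dz.
Step 8. Integrate ∫(-8*z*sin(3*z)/15) dz by parts with u = z, dv = (-8*sin(3*z)/15) dz, so v = 8*cos(3*z)/45: now 4*z**2*sin(3*z)/15 + 8*z*cos(3*z)/45 + log(z - 5) + 3*log(z + 1) - 5*log(z + 4) + 2*atan(z) + ∫(3*sin(4*z)) dz + ∫(-8*cos(3*z)/45) dz.
Step 9. Evaluate the standard form: now 4*z**2*sin(3*z)/15 + 8*z*cos(3*z)/45 + log(z - 5) + 3*log(z + 1) - 5*log(z + 4) - 8*sin(3*z)/135 + 2*atan(z) + ∫(3*sin(4*z)) dz.
Step 10. Evaluate the standard form: now 4*z**2*sin(3*z)/15 + 8*z*cos(3*z)/45 + log(z - 5) + 3*log(z + 1) - 5*log(z + 4) - 8*sin(3*z)/135 - 3*cos(4*z)/4 + 2*atan(z).
Answer: 4*z**2*sin(3*z)/15 + 8*z*cos(3*z)/45 + log(z - 5) + 3*log(z + 1) - 5*log(z + 4) - 8*sin(3*z)/135 - 3*cos(4*z)/4 + 2*atan(z).


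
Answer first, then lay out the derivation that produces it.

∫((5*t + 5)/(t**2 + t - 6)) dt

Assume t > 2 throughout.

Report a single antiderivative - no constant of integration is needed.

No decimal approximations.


The answer is 3*log(t - 2) + 2*log(t + 3).
Step 1. Decompose ∫((5*t + 5)/(t**2 + t - 6)) dt by partial fractions, (5*t + 5)/(t**2 + t - 6) = 2/(t + 3) + 3/(t - 2): now ∫(3/(t - 2)) dt + ∫(2/(t + 3)) dt.
Step 2. Evaluate the standard form [assuming t > -3]: now 2*log(t + 3) + ∫(3/(t - 2)) dt.
Step 3. Evaluate the standard form [assuming t > 2]: now 3*log(t - 2) + 2*log(t + 3).
Answer: 3*log(t - 2) + 2*log(t + 3).


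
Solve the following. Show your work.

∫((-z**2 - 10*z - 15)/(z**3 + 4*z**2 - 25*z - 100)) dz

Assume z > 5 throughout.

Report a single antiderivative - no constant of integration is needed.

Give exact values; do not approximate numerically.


Step 1. Decompose ∫((-z**2 - 10*z - 15)/(z**3 + 4*z**2 - 25*z - 100)) dz by partial fractions, (-z**2 - 10*z - 15)/(z**3 + 4*z**2 - 25*z - 100) = 1/(z + 5) - 1/(z + 4) - 1/(z - 5): now ∫(-1/(z - 5)) dz + ∫(-1/(z + 4)) dz + ∫(1/(z + 5)) dz.
Step 2. Evaluate the standard form [assuming z > -5]: now log(z + 5) + ∫(-1/(z - 5)) dz + ∫(-1/(z + 4)) dz.
Step 3. Evaluate the standard form [assuming z > -4]: now -log(z + 4) + log(z + 5) + ∫(-1/(z - 5)) dz.
Step 4. Evaluate the standard form [assuming z > 5]: now -log(z - 5) - log(z + 4) + log(z + 5).
Answer: -log(z - 5) - log(z + 4) + log(z + 5).


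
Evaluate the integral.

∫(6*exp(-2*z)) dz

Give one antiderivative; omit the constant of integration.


Answer: -3*exp(-2*z).


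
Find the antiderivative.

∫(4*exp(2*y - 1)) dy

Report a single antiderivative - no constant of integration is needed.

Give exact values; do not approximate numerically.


Answer: 2*exp(2*y - 1).


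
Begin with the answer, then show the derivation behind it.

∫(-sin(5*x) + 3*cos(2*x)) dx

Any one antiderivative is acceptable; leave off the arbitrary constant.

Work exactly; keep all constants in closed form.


The answer is 3*sin(2*x)/2 + cos(5*x)/5.
Step 1. Rewrite: now ∫(-sin(5*x)) dx + ∫(3*cos(2*x)) dx.
Step 2. Evaluate the standard form: now cos(5*x)/5 + ∫(3*cos(2*x)) dx.
Step 3. Evaluate the standard form: now 3*sin(2*x)/2 + cos(5*x)/5.
Answer: 3*sin(2*x)/2 + cos(5*x)/5.


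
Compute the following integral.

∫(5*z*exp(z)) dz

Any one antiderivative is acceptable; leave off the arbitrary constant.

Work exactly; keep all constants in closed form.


Answer: 5*z*exp(z) - 5*exp(z).


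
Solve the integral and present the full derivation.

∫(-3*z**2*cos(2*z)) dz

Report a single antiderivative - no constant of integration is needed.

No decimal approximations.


Step 1. Integrate ∫(-3*z**2*cos(2*z)) dz by parts with u = z**2, dv = (-3*cos(2*z)) dz, so v = -3*sin(2*z)/2: now -3*z**2*sin(2*z)/2 + ∫(3*z*sin(2*z)) dz.
Step 2. Integrate ∫(3*z*sin(2*z)) dz by parts with u = z, dv = (3*sin(2*z)) dz, so v = -3*cos(2*z)/2: now -3*z**2*sin(2*z)/2 - 3*z*cos(2*z)/2 + ∫(3*cos(2*z)/2) dz.
Step 3. Evaluate the standard form: now -3*z**2*sin(2*z)/2 - 3*z*cos(2*z)/2 + 3*sin(2*z)/4.
Answer: -3*z**2*sin(2*z)/2 - 3*z*cos(2*z)/2 + 3*sin(2*z)/4.


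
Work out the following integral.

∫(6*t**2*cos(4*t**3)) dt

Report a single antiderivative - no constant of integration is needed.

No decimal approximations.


Answer: sin(4*t**3)/2.


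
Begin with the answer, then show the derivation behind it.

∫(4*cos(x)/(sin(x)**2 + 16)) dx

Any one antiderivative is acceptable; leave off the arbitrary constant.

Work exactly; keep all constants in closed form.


The answer is atan(sin(x)/4).
Step 1. Substitute u = sin(x), turning ∫(4*cos(x)/(sin(x)**2 + 16)) dx into ∫(4/(u**2 + 16)) du: now ∫(4/(u**2 + 16)) du.
Step 2. Evaluate the standard form: now atan(u/4).
Step 3. Substitute back u = sin(x): now atan(sin(x)/4).
Answer: atan(sin(x)/4).


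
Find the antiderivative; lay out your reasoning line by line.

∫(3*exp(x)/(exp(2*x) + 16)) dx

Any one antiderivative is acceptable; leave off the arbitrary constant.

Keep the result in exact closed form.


Step 1. Substitute u = exp(x), turning ∫(3*exp(x)/(exp(2*x) + 16)) dx into ∫(3/(u**2 + 16)) du: now ∫(3/(u**2 + 16)) du.
Step 2. Evaluate the standard form: now 3*atan(u/4)/4.
Step 3. Substitute back u = exp(x): now 3*atan(exp(x)/4)/4.
Answer: 3*atan(exp(x)/4)/4.


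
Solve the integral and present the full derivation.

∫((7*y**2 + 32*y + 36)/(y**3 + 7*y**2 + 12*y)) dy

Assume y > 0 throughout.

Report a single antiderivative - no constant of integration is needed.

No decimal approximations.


Step 1. Decompose ∫((7*y**2 + 32*y + 36)/(y**3 + 7*y**2 + 12*y)) dy by partial fractions, (7*y**2 + 32*y + 36)/(y**3 + 7*y**2 + 12*y) = 5/(y + 4) - 1/(y + 3) + 3/y: now ∫(3/y) dy + ∫(-1/(y + 3)) dy + ∫(5/(y + 4)) dy.
Step 2. Evaluate the standard form [assuming y > -4]: now 5*log(y + 4) + ∫(3/y) dy + ∫(-1/(y + 3)) dy.
Step 3. Evaluate the standard form [assuming y > -3]: now -log(y + 3) + 5*log(y + 4) + ∫(3/y) dy.
Step 4. Evaluate the standard form [assuming y > 0]: now 3*log(y) - log(y + 3) + 5*log(y + 4).
Answer: 3*log(y) - log(y + 3) + 5*log(y + 4).


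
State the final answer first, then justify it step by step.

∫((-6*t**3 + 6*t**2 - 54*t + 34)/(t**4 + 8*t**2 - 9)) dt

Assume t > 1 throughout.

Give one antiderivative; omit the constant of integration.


The answer is -log(t - 1) - 5*log(t + 1) + 2*atan(t/3)/3.
Step 1. Decompose ∫((-6*t**3 + 6*t**2 - 54*t + 34)/(t**4 + 8*t**2 - 9)) dt by partial fractions, (-6*t**3 + 6*t**2 - 54*t + 34)/(t**4 + 8*t**2 - 9) = 2/(t**2 + 9) - 5/(t + 1) - 1/(t - 1): now ∫(-1/(t - 1)) dt + ∫(-5/(t + 1)) dt + ∫(2/(t**2 + 9)) dt.
Step 2. Evaluate the standard form [assuming t > -1]: now -5*log(t + 1) + ∫(-1/(t - 1)) dt + ∫(2/(t**2 + 9)) dt.
Step 3. Evaluate the standard form [assuming t > 1]: now -log(t - 1) - 5*log(t + 1) + ∫(2/(t**2 + 9)) dt.
Step 4. Evaluate the standard form: now -log(t - 1) - 5*log(t + 1) + 2*atan(t/3)/3.
Answer: -log(t - 1) - 5*log(t + 1) + 2*atan(t/3)/3.


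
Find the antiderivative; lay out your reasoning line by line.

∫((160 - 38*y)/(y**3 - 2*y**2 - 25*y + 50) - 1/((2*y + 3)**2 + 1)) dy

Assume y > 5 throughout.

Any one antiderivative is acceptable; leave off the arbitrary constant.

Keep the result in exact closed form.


Step 1. Rewrite: now ∫((160 - 38*y)/(y**3 - 2*y**2 - 25*y + 50)) dy + ∫(-1/((2*y + 3)**2 + 1)) dy.
Step 2. Decompose ∫((160 - 38*y)/(y**3 - 2*y**2 - 25*y + 50)) dy by partial fractions, (160 - 38*y)/(y**3 - 2*y**2 - 25*y + 50) = 5/(y + 5) - 4/(y - 2) - 1/(y - 5): now ∫(-1/(y - 5)) dy + ∫(-4/(y - 2)) dy + ∫(5/(y + 5)) dy + ∫(-1/((2*y + 3)**2 + 1)) dy.
Step 3. Evaluate the standard form [assuming y > -5]: now 5*log(y + 5) + ∫(-1/(y - 5)) dy + ∫(-4/(y - 2)) dy + ∫(-1/((2*y + 3)**2 + 1)) dy.
Step 4. Evaluate the standard form [assuming y > 2]: now -4*log(y - 2) + 5*log(y + 5) + ∫(-1/(y - 5)) dy + ∫(-1/((2*y + 3)**2 + 1)) dy.
Step 5. Evaluate the standard form [assuming y > 5]: now -log(y - 5) - 4*log(y - 2) + 5*log(y + 5) + ∫(-1/((2*y + 3)**2 + 1)) dy.
Step 6. Substitute u = 2*y + 3, turning ∫(-1/((2*y + 3)**2 + 1)) dy into ∫(-1/(2*(u**2 + 1))) du: now -log(y - 5) - 4*log(y - 2) + 5*log(y + 5) + ∫(-1/(2*(u**2 + 1))) du.
Step 7. Evaluate the standard form: now -log(y - 5) - 4*log(y - 2) + 5*log(y + 5) - atan(u)/2.
Step 8. Substitute back u = 2*y + 3: now -log(y - 5) - 4*log(y - 2) + 5*log(y + 5) - atan(2*y + 3)/2.
Answer: -log(y - 5) - 4*log(y - 2) + 5*log(y + 5) - atan(2*y + 3)/2.


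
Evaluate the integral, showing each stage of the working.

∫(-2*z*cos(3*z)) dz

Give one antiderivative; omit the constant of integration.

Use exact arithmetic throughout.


Step 1. Integrate ∫(-2*z*cos(3*z)) dz by parts with u = z, dv = (-2*cos(3*z)) dz, so v = -2*sin(3*z)/3: now -2*z*sin(3*z)/3 + ∫(2*sin(3*z)/3) dz.
Step 2. Evaluate the standard form: now -2*z*sin(3*z)/3 - 2*cos(3*z)/9.
Answer: -2*z*sin(3*z)/3 - 2*cos(3*z)/9.


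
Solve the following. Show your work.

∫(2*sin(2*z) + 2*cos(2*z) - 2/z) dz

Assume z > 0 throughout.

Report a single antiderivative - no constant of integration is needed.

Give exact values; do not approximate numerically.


Step 1. Rewrite: now ∫(-2/z) dz + ∫(2*sin(2*z)) dz + ∫(2*cos(2*z)) dz.
Step 2. Evaluate the standard form [assuming z > 0]: now -2*log(z) + ∫(2*sin(2*z)) dz + ∫(2*cos(2*z)) dz.
Step 3. Evaluate the standard form: now -2*log(z) + sin(2*z) + ∫(2*sin(2*z)) dz.
Step 4. Evaluate the standard form: now -2*log(z) + sin(2*z) - cos(2*z).
Answer: -2*log(z) + sin(2*z) - cos(2*z).


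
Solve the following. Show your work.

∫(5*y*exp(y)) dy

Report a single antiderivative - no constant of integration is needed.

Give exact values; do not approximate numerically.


Step 1. Integrate ∫(5*y*exp(y)) dy by parts with u = y, dv = (5*exp(y)) dy, so v = 5*exp(y): now 5*y*exp(y) + ∫(-5*exp(y)) dy.
Step 2. Evaluate the standard form: now 5*y*exp(y) - 5*exp(y).
Answer: 5*y*exp(y) - 5*exp(y).


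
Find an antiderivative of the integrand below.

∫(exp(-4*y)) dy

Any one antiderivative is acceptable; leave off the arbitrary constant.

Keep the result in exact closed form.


Answer: -exp(-4*y)/4.


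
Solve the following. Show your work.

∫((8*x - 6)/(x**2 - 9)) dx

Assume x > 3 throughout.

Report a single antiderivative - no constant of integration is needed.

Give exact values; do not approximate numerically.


Step 1. Decompose ∫((8*x - 6)/(x**2 - 9)) dx by partial fractions, (8*x - 6)/(x**2 - 9) = 5/(x + 3) + 3/(x - 3): now ∫(3/(x - 3)) dx + ∫(5/(x + 3)) dx.
Step 2. Evaluate the standard form [assuming x > -3]: now 5*log(x + 3) + ∫(3/(x - 3)) dx.
Step 3. Evaluate the standard form [assuming x > 3]: now 3*log(x - 3) + 5*log(x + 3).
Answer: 3*log(x - 3) + 5*log(x + 3).


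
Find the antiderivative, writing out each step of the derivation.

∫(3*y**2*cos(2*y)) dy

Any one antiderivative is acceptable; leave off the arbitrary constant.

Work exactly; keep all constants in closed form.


Step 1. Integrate ∫(3*y**2*cos(2*y)) dy by parts with u = y**2, dv = (3*cos(2*y)) dy, so v = 3*sin(2*y)/2: now 3*y**2*sin(2*y)/2 + ∫(-3*y*sin(2*y)) dy.
Step 2. Integrate ∫(-3*y*sin(2*y)) dy by parts with u = y, dv = (-3*sin(2*y)) dy, so v = 3*cos(2*y)/2: now 3*y**2*sin(2*y)/2 + 3*y*cos(2*y)/2 + ∫(-3*cos(2*y)/2) dy.
Step 3. Evaluate the standard form: now 3*y**2*sin(2*y)/2 + 3*y*cos(2*y)/2 - 3*sin(2*y)/4.
Answer: 3*y**2*sin(2*y)/2 + 3*y*cos(2*y)/2 - 3*sin(2*y)/4.


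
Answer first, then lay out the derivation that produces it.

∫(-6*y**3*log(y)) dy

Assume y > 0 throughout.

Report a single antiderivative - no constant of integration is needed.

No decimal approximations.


The answer is -3*y**4*log(y)/2 + 3*y**4/8.
Step 1. Integrate ∫(-6*y**3*log(y)) dy by parts with u = log(y), dv = (-6*y**3) dy, so v = -3*y**4/2 [assuming y > 0]: now -3*y**4*log(y)/2 + ∫(3*y**3/2) dy.
Step 2. Evaluate the standard form: now -3*y**4*log(y)/2 + 3*y**4/8.
Answer: -3*y**4*log(y)/2 + 3*y**4/8.


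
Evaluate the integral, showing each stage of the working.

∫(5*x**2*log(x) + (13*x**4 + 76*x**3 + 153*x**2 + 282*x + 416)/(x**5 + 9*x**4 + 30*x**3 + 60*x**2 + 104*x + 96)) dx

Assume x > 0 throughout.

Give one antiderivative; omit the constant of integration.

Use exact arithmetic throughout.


Step 1. Rewrite: now ∫(5*x**2*log(x)) dx + ∫((13*x**4 + 76*x**3 + 153*x**2 + 282*x + 416)/(x**5 + 9*x**4 + 30*x**3 + 60*x**2 + 104*x + 96)) dx.
Step 2. Integrate ∫(5*x**2*log(x)) dx by parts with u = log(x), dv = (5*x**2) dx, so v = 5*x**3/3 [assuming x > 0]: now 5*x**3*log(x)/3 + ∫(-5*x**2/3) dx + ∫((13*x**4 + 76*x**3 + 153*x**2 + 282*x + 416)/(x**5 + 9*x**4 + 30*x**3 + 60*x**2 + 104*x + 96)) dx.
Step 3. Evaluate the standard form: now 5*x**3*log(x)/3 - 5*x**3/9 + ∫((13*x**4 + 76*x**3 + 153*x**2 + 282*x + 416)/(x**5 + 9*x**4 + 30*x**3 + 60*x**2 + 104*x + 96)) dx.
Step 4. Decompose ∫((13*x**4 + 76*x**3 + 153*x**2 + 282*x + 416)/(x**5 + 9*x**4 + 30*x**3 + 60*x**2 + 104*x + 96)) dx by partial fractions, (13*x**4 + 76*x**3 + 153*x**2 + 282*x + 416)/(x**5 + 9*x**4 + 30*x**3 + 60*x**2 + 104*x + 96) = -1/(x**2 + 4) + 5/(x + 4) + 4/(x + 3) + 4/(x + 2): now 5*x**3*log(x)/3 - 5*x**3/9 + ∫(4/(x + 2)) dx + ∫(4/(x + 3)) dx + ∫(5/(x + 4)) dx + ∫(-1/(x**2 + 4)) dx.
Step 5. Evaluate the standard form [assuming x > -2]: now 5*x**3*log(x)/3 - 5*x**3/9 + 4*log(x + 2) + ∫(4/(x + 3)) dx + ∫(5/(x + 4)) dx + ∫(-1/(x**2 + 4)) dx.
Step 6. Evaluate the standard form [assuming x > -3]: now 5*x**3*log(x)/3 - 5*x**3/9 + 4*log(x + 2) + 4*log(x + 3) + ∫(5/(x + 4)) dx + ∫(-1/(x**2 + 4)) dx.
Step 7. Evaluate the standard form [assuming x > -4]: now 5*x**3*log(x)/3 - 5*x**3/9 + 4*log(x + 2) + 4*log(x + 3) + 5*log(x + 4) + ∫(-1/(x**2 + 4)) dx.
Step 8. Evaluate the standard form: now 5*x**3*log(x)/3 - 5*x**3/9 + 4*log(x + 2) + 4*log(x + 3) + 5*log(x + 4) - atan(x/2)/2.
Answer: 5*x**3*log(x)/3 - 5*x**3/9 + 4*log(x + 2) + 4*log(x + 3) + 5*log(x + 4) - atan(x/2)/2.


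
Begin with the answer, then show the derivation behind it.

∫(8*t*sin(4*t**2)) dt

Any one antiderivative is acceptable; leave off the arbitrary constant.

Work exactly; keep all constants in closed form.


The answer is -cos(4*t**2).
Step 1. Substitute u = t**2, turning ∫(8*t*sin(4*t**2)) dt into ∫(4*sin(4*u)) du: now ∫(4*sin(4*u)) du.
Step 2. Evaluate the standard form: now -cos(4*u).
Step 3. Substitute back u = t**2: now -cos(4*t**2).
Answer: -cos(4*t**2).


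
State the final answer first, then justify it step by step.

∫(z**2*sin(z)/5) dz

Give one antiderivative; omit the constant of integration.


The answer is -z**2*cos(z)/5 + 2*z*sin(z)/5 + 2*cos(z)/5.
Step 1. Integrate ∫(z**2*sin(z)/5) dz by parts with u = z**2, dv = (sin(z)/5) dz, so v = -cos(z)/5: now -z**2*cos(z)/5 + ∫(2*z*cos(z)/5) dz.
Step 2. Integrate ∫(2*z*cos(z)/5) dz by parts with u = z, dv = (2*cos(z)/5) dz, so v = 2*sin(z)/5: now -z**2*cos(z)/5 + 2*z*sin(z)/5 + ∫(-2*sin(z)/5) dz.
Step 3. Evaluate the standard form: now -z**2*cos(z)/5 + 2*z*sin(z)/5 + 2*cos(z)/5.
Answer: -z**2*cos(z)/5 + 2*z*sin(z)/5 + 2*cos(z)/5.


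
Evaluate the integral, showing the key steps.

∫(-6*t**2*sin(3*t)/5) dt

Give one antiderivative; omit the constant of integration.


Step 1. Integrate ∫(-6*t**2*sin(3*t)/5) dt by parts with u = t**2, dv = (-6*sin(3*t)/5) dt, so v = 2*cos(3*t)/5: now 2*t**2*cos(3*t)/5 + ∫(-4*t*cos(3*t)/5) dt.
Step 2. Integrate ∫(-4*t*cos(3*t)/5) dt by parts with u = t, dv = (-4*cos(3*t)/5) dt, so v = -4*sin(3*t)/15: now 2*t**2*cos(3*t)/5 - 4*t*sin(3*t)/15 + ∫(4*sin(3*t)/15) dt.
Step 3. Evaluate the standard form: now 2*t**2*cos(3*t)/5 - 4*t*sin(3*t)/15 - 4*cos(3*t)/45.
Answer: 2*t**2*cos(3*t)/5 - 4*t*sin(3*t)/15 - 4*cos(3*t)/45.


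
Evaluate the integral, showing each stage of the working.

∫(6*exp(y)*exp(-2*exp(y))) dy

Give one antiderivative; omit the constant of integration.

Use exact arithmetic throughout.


Step 1. Substitute u = exp(y), turning ∫(6*exp(y)*exp(-2*exp(y))) dy into ∫(6*exp(-2*u)) du: now ∫(6*exp(-2*u)) du.
Step 2. Evaluate the standard form: now -3*exp(-2*u).
Step 3. Substitute back u = exp(y): now -3*exp(-2*exp(y)).
Answer: -3*exp(-2*exp(y)).


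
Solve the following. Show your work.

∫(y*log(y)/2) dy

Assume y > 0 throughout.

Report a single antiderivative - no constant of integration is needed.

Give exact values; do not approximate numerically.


Step 1. Integrate ∫(y*log(y)/2) dy by parts with u = log(y), dv = (y/2) dy, so v = y**2/4 [assuming y > 0]: now y**2*log(y)/4 + ∫(-y/4) dy.
Step 2. Evaluate the standard form: now y**2*log(y)/4 - y**2/8.
Answer: y**2*log(y)/4 - y**2/8.


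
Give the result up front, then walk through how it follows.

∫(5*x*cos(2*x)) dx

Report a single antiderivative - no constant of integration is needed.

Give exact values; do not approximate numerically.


The answer is 5*x*sin(2*x)/2 + 5*cos(2*x)/4.
Step 1. Integrate ∫(5*x*cos(2*x)) dx by parts with u = x, dv = (5*cos(2*x)) dx, so v = 5*sin(2*x)/2: now 5*x*sin(2*x)/2 + ∫(-5*sin(2*x)/2) dx.
Step 2. Evaluate the standard form: now 5*x*sin(2*x)/2 + 5*cos(2*x)/4.
Answer: 5*x*sin(2*x)/2 + 5*cos(2*x)/4.


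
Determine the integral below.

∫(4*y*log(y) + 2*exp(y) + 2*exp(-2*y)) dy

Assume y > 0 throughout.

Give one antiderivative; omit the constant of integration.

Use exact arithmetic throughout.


Answer: 2*y**2*log(y) - y**2 + 2*exp(y) - exp(-2*y).


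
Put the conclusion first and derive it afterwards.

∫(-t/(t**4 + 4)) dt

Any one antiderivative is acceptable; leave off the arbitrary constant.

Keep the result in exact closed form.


The answer is -atan(t**2/2)/4.
Step 1. Substitute u = t**2, turning ∫(-t/(t**4 + 4)) dt into ∫(-1/(2*(u**2 + 4))) du: now ∫(-1/(2*(u**2 + 4))) du.
Step 2. Evaluate the standard form: now -atan(u/2)/4.
Step 3. Substitute back u = t**2: now -atan(t**2/2)/4.
Answer: -atan(t**2/2)/4.


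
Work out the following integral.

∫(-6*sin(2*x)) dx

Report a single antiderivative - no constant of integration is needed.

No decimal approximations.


Answer: 3*cos(2*x).


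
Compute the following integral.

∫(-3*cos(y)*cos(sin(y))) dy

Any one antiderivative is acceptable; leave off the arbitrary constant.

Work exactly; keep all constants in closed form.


Answer: -3*sin(sin(y)).


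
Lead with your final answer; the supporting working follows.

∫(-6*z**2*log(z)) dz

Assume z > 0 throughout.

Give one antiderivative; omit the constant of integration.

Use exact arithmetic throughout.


The answer is -2*z**3*log(z) + 2*z**3/3.
Step 1. Integrate ∫(-6*z**2*log(z)) dz by parts with u = log(z), dv = (-6*z**2) dz, so v = -2*z**3 [assuming z > 0]: now -2*z**3*log(z) + ∫(2*z**2) dz.
Step 2. Evaluate the standard form: now -2*z**3*log(z) + 2*z**3/3.
Answer: -2*z**3*log(z) + 2*z**3/3.


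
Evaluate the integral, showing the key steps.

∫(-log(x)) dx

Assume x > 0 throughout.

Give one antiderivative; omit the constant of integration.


Step 1. Integrate ∫(-log(x)) dx by parts with u = log(x), dv = (-1) dx, so v = -x [assuming x > 0]: now -x*log(x) + ∫(1) dx.
Step 2. Evaluate the standard form: now -x*log(x) + x.
Answer: -x*log(x) + x.


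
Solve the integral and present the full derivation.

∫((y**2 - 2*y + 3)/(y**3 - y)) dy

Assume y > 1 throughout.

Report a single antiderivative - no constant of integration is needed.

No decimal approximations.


Step 1. Decompose ∫((y**2 - 2*y + 3)/(y**3 - y)) dy by partial fractions, (y**2 - 2*y + 3)/(y**3 - y) = 3/(y + 1) + 1/(y - 1) - 3/y: now ∫(-3/y) dy + ∫(1/(y - 1)) dy + ∫(3/(y + 1)) dy.
Step 2. Evaluate the standard form [assuming y > -1]: now 3*log(y + 1) + ∫(-3/y) dy + ∫(1/(y - 1)) dy.
Step 3. Evaluate the standard form [assuming y > 1]: now log(y - 1) + 3*log(y + 1) + ∫(-3/y) dy.
Step 4. Evaluate the standard form [assuming y > 0]: now -3*log(y) + log(y - 1) + 3*log(y + 1).
Answer: -3*log(y) + log(y - 1) + 3*log(y + 1).


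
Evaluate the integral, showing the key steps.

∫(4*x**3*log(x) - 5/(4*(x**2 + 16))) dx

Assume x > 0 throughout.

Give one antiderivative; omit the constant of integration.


Step 1. Rewrite: now ∫(4*x**3*log(x)) dx + ∫(-5/(4*(x**2 + 16))) dx.
Step 2. Integrate ∫(4*x**3*log(x)) dx by parts with u = log(x), dv = (4*x**3) dx, so v = x**4 [assuming x > 0]: now x**4*log(x) + ∫(-x**3) dx + ∫(-5/(4*(x**2 + 16))) dx.
Step 3. Evaluate the standard form: now x**4*log(x) - x**4/4 + ∫(-5/(4*(x**2 + 16))) dx.
Step 4. Evaluate the standard form: now x**4*log(x) - x**4/4 - 5*atan(x/4)/16.
Answer: x**4*log(x) - x**4/4 - 5*atan(x/4)/16.


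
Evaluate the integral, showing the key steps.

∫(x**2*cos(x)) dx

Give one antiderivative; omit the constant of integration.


Step 1. Integrate ∫(x**2*cos(x)) dx by parts with u = x**2, dv = (cos(x)) dx, so v = sin(x): now x**2*sin(x) + ∫(-2*x*sin(x)) dx.
Step 2. Integrate ∫(-2*x*sin(x)) dx by parts with u = x, dv = (-2*sin(x)) dx, so v = 2*cos(x): now x**2*sin(x) + 2*x*cos(x) + ∫(-2*cos(x)) dx.
Step 3. Evaluate the standard form: now x**2*sin(x) + 2*x*cos(x) - 2*sin(x).
Answer: x**2*sin(x) + 2*x*cos(x) - 2*sin(x).


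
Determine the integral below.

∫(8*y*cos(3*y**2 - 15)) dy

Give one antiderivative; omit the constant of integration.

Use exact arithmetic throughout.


Answer: 4*sin(3*y**2 - 15)/3.


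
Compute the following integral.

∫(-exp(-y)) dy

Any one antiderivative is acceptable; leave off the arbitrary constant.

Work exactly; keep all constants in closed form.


Answer: exp(-y).


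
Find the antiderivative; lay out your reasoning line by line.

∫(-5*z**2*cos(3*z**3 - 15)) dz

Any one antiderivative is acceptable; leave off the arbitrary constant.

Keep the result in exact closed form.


Step 1. Substitute u = z**3 - 5, turning ∫(-5*z**2*cos(3*z**3 - 15)) dz into ∫(-5*cos(3*u)/3) du: now ∫(-5*cos(3*u)/3) du.
Step 2. Evaluate the standard form: now -5*sin(3*u)/9.
Step 3. Substitute back u = z**3 - 5: now -5*sin(3*z**3 - 15)/9.
Answer: -5*sin(3*z**3 - 15)/9.


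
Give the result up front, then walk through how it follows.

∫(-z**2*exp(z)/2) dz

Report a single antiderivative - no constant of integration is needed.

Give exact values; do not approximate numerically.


The answer is -z**2*exp(z)/2 + z*exp(z) - exp(z).
Step 1. Integrate ∫(-z**2*exp(z)/2) dz by parts with u = z**2, dv = (-exp(z)/2) dz, so v = -exp(z)/2: now -z**2*exp(z)/2 + ∫(z*exp(z)) dz.
Step 2. Integrate ∫(z*exp(z)) dz by parts with u = z, dv = (exp(z)) dz, so v = exp(z): now -z**2*exp(z)/2 + z*exp(z) + ∫(-exp(z)) dz.
Step 3. Evaluate the standard form: now -z**2*exp(z)/2 + z*exp(z) - exp(z).
Answer: -z**2*exp(z)/2 + z*exp(z) - exp(z).


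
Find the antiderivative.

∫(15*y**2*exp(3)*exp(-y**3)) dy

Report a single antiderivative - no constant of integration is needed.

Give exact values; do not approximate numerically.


Answer: -5*exp(3 - y**3).


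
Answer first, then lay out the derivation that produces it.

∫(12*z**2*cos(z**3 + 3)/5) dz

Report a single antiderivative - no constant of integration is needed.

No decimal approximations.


The answer is 4*sin(z**3 + 3)/5.
Step 1. Substitute u = z**3 + 3, turning ∫(12*z**2*cos(z**3 + 3)/5) dz into ∫(4*cos(u)/5) du: now ∫(4*cos(u)/5) du.
Step 2. Evaluate the standard form: now 4*sin(u)/5.
Step 3. Substitute back u = z**3 + 3: now 4*sin(z**3 + 3)/5.
Answer: 4*sin(z**3 + 3)/5.


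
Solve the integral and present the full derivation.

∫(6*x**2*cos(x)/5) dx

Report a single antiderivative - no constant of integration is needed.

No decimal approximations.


Step 1. Integrate ∫(6*x**2*cos(x)/5) dx by parts with u = x**2, dv = (6*cos(x)/5) dx, so v = 6*sin(x)/5: now 6*x**2*sin(x)/5 + ∫(-12*x*sin(x)/5) dx.
Step 2. Integrate ∫(-12*x*sin(x)/5) dx by parts with u = x, dv = (-12*sin(x)/5) dx, so v = 12*cos(x)/5: now 6*x**2*sin(x)/5 + 12*x*cos(x)/5 + ∫(-12*cos(x)/5) dx.
Step 3. Evaluate the standard form: now 6*x**2*sin(x)/5 + 12*x*cos(x)/5 - 12*sin(x)/5.
Answer: 6*x**2*sin(x)/5 + 12*x*cos(x)/5 - 12*sin(x)/5.


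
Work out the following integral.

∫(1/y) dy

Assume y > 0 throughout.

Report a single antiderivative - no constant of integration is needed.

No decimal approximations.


Answer: log(y).


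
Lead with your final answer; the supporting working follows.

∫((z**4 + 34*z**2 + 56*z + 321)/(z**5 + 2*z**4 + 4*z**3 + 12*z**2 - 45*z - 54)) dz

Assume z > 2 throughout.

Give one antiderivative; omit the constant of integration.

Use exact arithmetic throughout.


The answer is 3*log(z - 2) - 5*log(z + 1) + 3*log(z + 3) - 4*atan(z/3)/3.
Step 1. Decompose ∫((z**4 + 34*z**2 + 56*z + 321)/(z**5 + 2*z**4 + 4*z**3 + 12*z**2 - 45*z - 54)) dz by partial fractions, (z**4 + 34*z**2 + 56*z + 321)/(z**5 + 2*z**4 + 4*z**3 + 12*z**2 - 45*z - 54) = -4/(z**2 + 9) + 3/(z + 3) - 5/(z + 1) + 3/(z - 2): now ∫(3/(z - 2)) dz + ∫(-5/(z + 1)) dz + ∫(3/(z + 3)) dz + ∫(-4/(z**2 + 9)) dz.
Step 2. Evaluate the standard form [assuming z > 2]: now 3*log(z - 2) + ∫(-5/(z + 1)) dz + ∫(3/(z + 3)) dz + ∫(-4/(z**2 + 9)) dz.
Step 3. Evaluate the standard form [assuming z > -3]: now 3*log(z - 2) + 3*log(z + 3) + ∫(-5/(z + 1)) dz + ∫(-4/(z**2 + 9)) dz.
Step 4. Evaluate the standard form [assuming z > -1]: now 3*log(z - 2) - 5*log(z + 1) + 3*log(z + 3) + ∫(-4/(z**2 + 9)) dz.
Step 5. Evaluate the standard form: now 3*log(z - 2) - 5*log(z + 1) + 3*log(z + 3) - 4*atan(z/3)/3.
Answer: 3*log(z - 2) - 5*log(z + 1) + 3*log(z + 3) - 4*atan(z/3)/3.


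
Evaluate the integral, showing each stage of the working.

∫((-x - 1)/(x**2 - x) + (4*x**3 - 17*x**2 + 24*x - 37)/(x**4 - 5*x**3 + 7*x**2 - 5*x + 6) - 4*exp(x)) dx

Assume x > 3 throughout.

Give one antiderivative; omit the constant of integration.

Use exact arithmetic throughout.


Step 1. Rewrite: now ∫((-x - 1)/(x**2 - x)) dx + ∫((4*x**3 - 17*x**2 + 24*x - 37)/(x**4 - 5*x**3 + 7*x**2 - 5*x + 6)) dx + ∫(-4*exp(x)) dx.
Step 2. Evaluate the standard form: now -4*exp(x) + ∫((-x - 1)/(x**2 - x)) dx + ∫((4*x**3 - 17*x**2 + 24*x - 37)/(x**4 - 5*x**3 + 7*x**2 - 5*x + 6)) dx.
Step 3. Decompose ∫((-x - 1)/(x**2 - x)) dx by partial fractions, (-x - 1)/(x**2 - x) = -2/(x - 1) + 1/x: now -4*exp(x) + ∫(1/x) dx + ∫((4*x**3 - 17*x**2 + 24*x - 37)/(x**4 - 5*x**3 + 7*x**2 - 5*x + 6)) dx + ∫(-2/(x - 1)) dx.
Step 4. Evaluate the standard form [assuming x > 1]: now -4*exp(x) - 2*log(x - 1) + ∫(1/x) dx + ∫((4*x**3 - 17*x**2 + 24*x - 37)/(x**4 - 5*x**3 + 7*x**2 - 5*x + 6)) dx.
Step 5. Evaluate the standard form [assuming x > 0]: now -4*exp(x) + log(x) - 2*log(x - 1) + ∫((4*x**3 - 17*x**2 + 24*x - 37)/(x**4 - 5*x**3 + 7*x**2 - 5*x + 6)) dx.
Step 6. Decompose ∫((4*x**3 - 17*x**2 + 24*x - 37)/(x**4 - 5*x**3 + 7*x**2 - 5*x + 6)) dx by partial fractions, (4*x**3 - 17*x**2 + 24*x - 37)/(x**4 - 5*x**3 + 7*x**2 - 5*x + 6) = -4/(x**2 + 1) + 5/(x - 2) - 1/(x - 3): now -4*exp(x) + log(x) - 2*log(x - 1) + ∫(-1/(x - 3)) dx + ∫(5/(x - 2)) dx + ∫(-4/(x**2 + 1)) dx.
Step 7. Evaluate the standard form [assuming x > 2]: now -4*exp(x) + log(x) + 5*log(x - 2) - 2*log(x - 1) + ∫(-1/(x - 3)) dx + ∫(-4/(x**2 + 1)) dx.
Step 8. Evaluate the standard form [assuming x > 3]: now -4*exp(x) + log(x) - log(x - 3) + 5*log(x - 2) - 2*log(x - 1) + ∫(-4/(x**2 + 1)) dx.
Step 9. Evaluate the standard form: now -4*exp(x) + log(x) - log(x - 3) + 5*log(x - 2) - 2*log(x - 1) - 4*atan(x).
Answer: -4*exp(x) + log(x) - log(x - 3) + 5*log(x - 2) - 2*log(x - 1) - 4*atan(x).


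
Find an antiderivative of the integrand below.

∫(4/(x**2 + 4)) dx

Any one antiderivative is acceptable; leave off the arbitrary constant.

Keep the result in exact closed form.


Answer: 2*atan(x/2).


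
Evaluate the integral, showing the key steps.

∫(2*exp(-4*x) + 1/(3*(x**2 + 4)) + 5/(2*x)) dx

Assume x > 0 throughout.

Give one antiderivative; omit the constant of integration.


Step 1. Rewrite: now ∫(5/(2*x)) dx + ∫(1/(3*(x**2 + 4))) dx + ∫(2*exp(-4*x)) dx.
Step 2. Evaluate the standard form: now ∫(5/(2*x)) dx + ∫(1/(3*(x**2 + 4))) dx - exp(-4*x)/2.
Step 3. Evaluate the standard form: now atan(x/2)/6 + ∫(5/(2*x)) dx - exp(-4*x)/2.
Step 4. Evaluate the standard form [assuming x > 0]: now 5*log(x)/2 + atan(x/2)/6 - exp(-4*x)/2.
Answer: 5*log(x)/2 + atan(x/2)/6 - exp(-4*x)/2.


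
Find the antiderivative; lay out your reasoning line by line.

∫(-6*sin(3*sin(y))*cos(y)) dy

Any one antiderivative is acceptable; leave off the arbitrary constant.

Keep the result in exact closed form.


Step 1. Substitute u = sin(y), turning ∫(-6*sin(3*sin(y))*cos(y)) dy into ∫(-6*sin(3*u)) du: now ∫(-6*sin(3*u)) du.
Step 2. Evaluate the standard form: now 2*cos(3*u).
Step 3. Substitute back u = sin(y): now 2*cos(3*sin(y)).
Answer: 2*cos(3*sin(y)).


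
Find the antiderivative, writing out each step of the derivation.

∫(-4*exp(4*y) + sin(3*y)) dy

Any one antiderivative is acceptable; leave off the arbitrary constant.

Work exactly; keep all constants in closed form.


Step 1. Rewrite: now ∫(-4*exp(4*y)) dy + ∫(sin(3*y)) dy.
Step 2. Evaluate the standard form: now -exp(4*y) + ∫(sin(3*y)) dy.
Step 3. Evaluate the standard form: now -exp(4*y) - cos(3*y)/3.
Answer: -exp(4*y) - cos(3*y)/3.


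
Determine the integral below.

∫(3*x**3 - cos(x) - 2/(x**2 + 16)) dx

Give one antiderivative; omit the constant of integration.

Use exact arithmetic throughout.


Answer: 3*x**4/4 - sin(x) - atan(x/4)/2.


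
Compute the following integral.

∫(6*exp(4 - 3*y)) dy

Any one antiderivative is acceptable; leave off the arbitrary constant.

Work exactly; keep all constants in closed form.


Answer: -2*exp(4 - 3*y).


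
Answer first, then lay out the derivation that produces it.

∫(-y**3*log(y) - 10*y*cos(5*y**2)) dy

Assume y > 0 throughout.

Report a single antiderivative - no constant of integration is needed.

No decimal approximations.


The answer is -y**4*log(y)/4 + y**4/16 - sin(5*y**2).
Step 1. Rewrite: now ∫(-10*y*cos(5*y**2)) dy + ∫(-y**3*log(y)) dy.
Step 2. Substitute u = y**2, turning ∫(-10*y*cos(5*y**2)) dy into ∫(-5*cos(5*u)) du: now ∫(-y**3*log(y)) dy + ∫(-5*cos(5*u)) du.
Step 3. Evaluate the standard form: now -sin(5*u) + ∫(-y**3*log(y)) dy.
Step 4. Substitute back u = y**2: now -sin(5*y**2) + ∫(-y**3*log(y)) dy.
Step 5. Integrate ∫(-y**3*log(y)) dy by parts with u = log(y), dv = (-y**3) dy, so v = -y**4/4 [assuming y > 0]: now -y**4*log(y)/4 - sin(5*y**2) + ∫(y**3/4) dy.
Step 6. Evaluate the standard form: now -y**4*log(y)/4 + y**4/16 - sin(5*y**2).
Answer: -y**4*log(y)/4 + y**4/16 - sin(5*y**2).


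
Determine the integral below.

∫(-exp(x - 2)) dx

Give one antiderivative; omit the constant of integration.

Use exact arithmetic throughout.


Answer: -exp(x - 2).


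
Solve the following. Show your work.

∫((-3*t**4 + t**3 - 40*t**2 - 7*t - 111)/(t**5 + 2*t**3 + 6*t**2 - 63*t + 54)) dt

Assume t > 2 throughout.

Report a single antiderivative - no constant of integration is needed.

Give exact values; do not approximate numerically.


Step 1. Decompose ∫((-3*t**4 + t**3 - 40*t**2 - 7*t - 111)/(t**5 + 2*t**3 + 6*t**2 - 63*t + 54)) dt by partial fractions, (-3*t**4 + t**3 - 40*t**2 - 7*t - 111)/(t**5 + 2*t**3 + 6*t**2 - 63*t + 54) = 1/(t**2 + 9) - 2/(t + 3) + 4/(t - 1) - 5/(t - 2): now ∫(-5/(t - 2)) dt + ∫(4/(t - 1)) dt + ∫(-2/(t + 3)) dt + ∫(1/(t**2 + 9)) dt.
Step 2. Evaluate the standard form [assuming t > 2]: now -5*log(t - 2) + ∫(4/(t - 1)) dt + ∫(-2/(t + 3)) dt + ∫(1/(t**2 + 9)) dt.
Step 3. Evaluate the standard form [assuming t > 1]: now -5*log(t - 2) + 4*log(t - 1) + ∫(-2/(t + 3)) dt + ∫(1/(t**2 + 9)) dt.
Step 4. Evaluate the standard form [assuming t > -3]: now -5*log(t - 2) + 4*log(t - 1) - 2*log(t + 3) + ∫(1/(t**2 + 9)) dt.
Step 5. Evaluate the standard form: now -5*log(t - 2) + 4*log(t - 1) - 2*log(t + 3) + atan(t/3)/3.
Answer: -5*log(t - 2) + 4*log(t - 1) - 2*log(t + 3) + atan(t/3)/3.
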